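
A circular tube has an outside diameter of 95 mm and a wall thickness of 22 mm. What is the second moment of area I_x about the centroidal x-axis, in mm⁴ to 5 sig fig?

I_x ≈ 3.6661 × 10⁶ mm⁴

Decompose the section into non-overlapping parts with the origin at the bottom-left of its bounding rectangle.
Outer circle: ⌀95, A = 7088.218 mm², y = 47.5 mm, Ī = 3 998 198 mm⁴.
Bore (subtracted): ⌀51, A = 2042.821 mm², y = 47.5 mm, Ī = 332 086 mm⁴.
By symmetry the centroid is at mid-height, ȳ = 47.5 mm.
All pieces are centred on the centroidal x-axis, so I = ΣĪ (holes subtracted) = 3 666 112 mm⁴.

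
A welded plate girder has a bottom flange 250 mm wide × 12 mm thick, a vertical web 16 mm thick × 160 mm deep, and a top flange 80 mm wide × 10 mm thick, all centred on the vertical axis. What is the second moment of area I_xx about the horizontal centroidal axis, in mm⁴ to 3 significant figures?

Split into non-overlapping primitives; take the origin at the lower-left of the bounding box.
Bottom plate: 250 × 12, A = 3 000 mm², y = 6 mm, Ī = 36 000 mm⁴.
Web plate: 16 × 160, A = 2 560 mm², y = 92 mm, Ī = 5 461 333 mm⁴.
Top plate: 80 × 10, A = 800 mm², y = 177 mm, Ī = 6666.7 mm⁴.
Centroid: ȳ = ΣA·y / ΣA = 62.126 mm.
Transfer each piece to the horizontal centroidal axis using Ī + A·d² with d = y − 62.126:
  bottom plate: d = -56.126 mm → contributes +9 486 312 mm⁴
  web plate: d = 29.874 mm → contributes +7 746 053 mm⁴
  top plate: d = 114.87 mm → contributes +10 563 535 mm⁴
Total I = 27 795 899 mm⁴.

I_xx ≈ 2.78 × 10⁷ mm⁴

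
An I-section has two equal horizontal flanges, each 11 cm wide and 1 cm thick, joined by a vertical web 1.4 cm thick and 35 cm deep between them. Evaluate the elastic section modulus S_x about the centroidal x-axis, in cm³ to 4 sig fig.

Decompose the section into non-overlapping parts with the origin at the bottom-left of its bounding rectangle.
Bottom flange: 11 × 1, A = 11 cm², y = 0.5 cm, Ī = 0.916667 cm⁴.
Web: 1.4 × 35, A = 49 cm², y = 18.5 cm, Ī = 5002.08 cm⁴.
Top flange: 11 × 1, A = 11 cm², y = 36.5 cm, Ī = 0.916667 cm⁴.
By symmetry the centroid is at mid-height, ȳ = 18.5 cm.
Transfer each piece to the centroidal x-axis using Ī + A·d² with d = y − 18.5:
  bottom flange: d = -18 cm → contributes +3564.92 cm⁴
  web: d = 0 cm → contributes +5002.08 cm⁴
  top flange: d = 18 cm → contributes +3564.92 cm⁴
Total I = 12131.9 cm⁴.
Extreme fibre distance c = 18.5 cm; S = I/c = 655.779 cm³.

S_x ≈ 655.8 cm³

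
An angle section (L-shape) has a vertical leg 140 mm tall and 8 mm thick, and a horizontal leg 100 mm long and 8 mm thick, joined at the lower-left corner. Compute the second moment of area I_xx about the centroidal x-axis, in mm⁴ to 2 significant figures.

Break the section into simple shapes (no overlaps), measuring from the bottom-left corner of the bounding box.
Vertical leg: 8 × 140, A = 1 120 mm², y = 70 mm, Ī = 1 829 333 mm⁴.
Horizontal leg (remainder): 92 × 8, A = 736 mm², y = 4 mm, Ī = 3 925 mm⁴.
Centroid: ȳ = ΣA·y / ΣA = 43.83 mm.
Transfer each piece to the centroidal x-axis using Ī + A·d² with d = y − 43.83:
  vertical leg: d = 26.17 mm → contributes +2 596 528 mm⁴
  horizontal leg (remainder): d = -39.83 mm → contributes +1 171 395 mm⁴
Total I = 3 767 923 mm⁴.

I_xx ≈ 3.8 × 10⁶ mm⁴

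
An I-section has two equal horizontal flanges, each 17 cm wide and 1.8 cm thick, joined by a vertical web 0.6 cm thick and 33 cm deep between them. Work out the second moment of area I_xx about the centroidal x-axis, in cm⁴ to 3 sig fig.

Split into non-overlapping primitives; take the origin at the lower-left of the bounding box.
Bottom flange: 17 × 1.8, A = 30.6 cm², y = 0.9 cm, Ī = 8.262 cm⁴.
Web: 0.6 × 33, A = 19.8 cm², y = 18.3 cm, Ī = 1796.9 cm⁴.
Top flange: 17 × 1.8, A = 30.6 cm², y = 35.7 cm, Ī = 8.262 cm⁴.
By symmetry the centroid is at mid-height, ȳ = 18.3 cm.
Transfer each piece to the centroidal x-axis using Ī + A·d² with d = y − 18.3:
  bottom flange: d = -17.4 cm → contributes +9272.7 cm⁴
  web: d = 0 cm → contributes +1796.9 cm⁴
  top flange: d = 17.4 cm → contributes +9272.7 cm⁴
Total I = 20 342 cm⁴.

I_xx ≈ 2.03 × 10⁴ cm⁴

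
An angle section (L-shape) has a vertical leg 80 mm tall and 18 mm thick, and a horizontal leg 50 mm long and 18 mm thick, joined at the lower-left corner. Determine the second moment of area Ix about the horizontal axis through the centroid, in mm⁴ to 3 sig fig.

Ix ≈ 1.18 × 10⁶ mm⁴

Break the section into simple shapes (no overlaps), measuring from the bottom-left corner of the bounding box.
Vertical leg: 18 × 80, A = 1 440 mm², y = 40 mm, Ī = 768 000 mm⁴.
Horizontal leg (remainder): 32 × 18, A = 576 mm², y = 9 mm, Ī = 15 552 mm⁴.
Centroid: ȳ = ΣA·y / ΣA = 31.143 mm.
Transfer each piece to the horizontal axis through the centroid using Ī + A·d² with d = y − 31.143:
  vertical leg: d = 8.8571 mm → contributes +880 967 mm⁴
  horizontal leg (remainder): d = -22.143 mm → contributes +297 968 mm⁴
Total I = 1 178 935 mm⁴.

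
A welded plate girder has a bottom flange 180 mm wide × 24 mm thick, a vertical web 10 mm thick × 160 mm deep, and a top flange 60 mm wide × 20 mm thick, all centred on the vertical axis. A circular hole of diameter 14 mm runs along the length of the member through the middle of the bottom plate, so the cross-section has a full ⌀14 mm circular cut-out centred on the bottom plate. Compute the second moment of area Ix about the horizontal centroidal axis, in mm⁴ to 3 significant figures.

Ix ≈ 3.78 × 10⁷ mm⁴

Break the section into simple shapes (no overlaps), measuring from the bottom-left corner of the bounding box.
Bottom plate: 180 × 24, A = 4 320 mm², y = 12 mm, Ī = 207 360 mm⁴.
Web plate: 10 × 160, A = 1 600 mm², y = 104 mm, Ī = 3 413 333 mm⁴.
Top plate: 60 × 20, A = 1 200 mm², y = 194 mm, Ī = 40 000 mm⁴.
Hole (subtracted): ⌀14, A = 153.94 mm², y = 12 mm, Ī = 1885.7 mm⁴.
Centroid: ȳ = ΣA·y / ΣA = 64.483 mm.
Transfer each piece to the horizontal centroidal axis using Ī + A·d² with d = y − 64.483:
  bottom plate: d = -52.483 mm → contributes +12 106 661 mm⁴
  web plate: d = 39.517 mm → contributes +5 911 880 mm⁴
  top plate: d = 129.52 mm → contributes +20 169 576 mm⁴
  hole: d = -52.483 mm → contributes −425 903 mm⁴
Total I = 37 762 214 mm⁴.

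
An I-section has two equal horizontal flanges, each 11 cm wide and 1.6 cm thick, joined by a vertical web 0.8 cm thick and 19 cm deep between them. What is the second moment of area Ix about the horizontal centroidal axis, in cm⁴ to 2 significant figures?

Split into non-overlapping primitives; take the origin at the lower-left of the bounding box.
Bottom flange: 11 × 1.6, A = 17.6 cm², y = 0.8 cm, Ī = 3.755 cm⁴.
Web: 0.8 × 19, A = 15.2 cm², y = 11.1 cm, Ī = 457.3 cm⁴.
Top flange: 11 × 1.6, A = 17.6 cm², y = 21.4 cm, Ī = 3.755 cm⁴.
By symmetry the centroid is at mid-height, ȳ = 11.1 cm.
Transfer each piece to the horizontal centroidal axis using Ī + A·d² with d = y − 11.1:
  bottom flange: d = -10.3 cm → contributes +1 871 cm⁴
  web: d = 0 cm → contributes +457.3 cm⁴
  top flange: d = 10.3 cm → contributes +1 871 cm⁴
Total I = 4 199 cm⁴.

Ix ≈ 4200 cm⁴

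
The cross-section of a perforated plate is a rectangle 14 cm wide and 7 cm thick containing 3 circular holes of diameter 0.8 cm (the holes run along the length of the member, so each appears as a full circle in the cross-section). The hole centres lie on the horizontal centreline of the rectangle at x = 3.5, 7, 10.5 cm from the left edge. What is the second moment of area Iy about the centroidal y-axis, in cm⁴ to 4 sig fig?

Decompose the section into non-overlapping parts with the origin at the bottom-left of its bounding rectangle.
Plate: 14 × 7, A = 98 cm², x = 7 cm, Ī = 1600.67 cm⁴.
Hole 1 (subtracted): ⌀0.8, A = 0.502655 cm², x = 3.5 cm, Ī = 0.0201062 cm⁴.
Hole 2 (subtracted): ⌀0.8, A = 0.502655 cm², x = 7 cm, Ī = 0.0201062 cm⁴.
Hole 3 (subtracted): ⌀0.8, A = 0.502655 cm², x = 10.5 cm, Ī = 0.0201062 cm⁴.
By symmetry the centroid is at mid-width, x̄ = 7 cm.
Transfer each piece to the centroidal y-axis using Ī + A·d² with d = x − 7:
  plate: d = 0 cm → contributes +1600.67 cm⁴
  hole 1: d = -3.5 cm → contributes −6.17763 cm⁴
  hole 2: d = 0 cm → contributes −0.0201062 cm⁴
  hole 3: d = 3.5 cm → contributes −6.17763 cm⁴
Total I = 1588.29 cm⁴.

Iy ≈ 1588 cm⁴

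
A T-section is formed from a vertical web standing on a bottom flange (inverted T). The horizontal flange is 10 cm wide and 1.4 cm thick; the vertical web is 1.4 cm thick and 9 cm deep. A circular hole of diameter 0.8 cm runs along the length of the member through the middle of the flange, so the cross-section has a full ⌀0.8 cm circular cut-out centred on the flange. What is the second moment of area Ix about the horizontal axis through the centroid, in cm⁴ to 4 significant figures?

Ix ≈ 263.5 cm⁴

Decompose the section into non-overlapping parts with the origin at the bottom-left of its bounding rectangle.
Flange: 10 × 1.4, A = 14 cm², y = 0.7 cm, Ī = 2.28667 cm⁴.
Web: 1.4 × 9, A = 12.6 cm², y = 5.9 cm, Ī = 85.05 cm⁴.
Hole (subtracted): ⌀0.8, A = 0.502655 cm², y = 0.7 cm, Ī = 0.0201062 cm⁴.
Centroid: ȳ = ΣA·y / ΣA = 3.2106 cm.
Transfer each piece to the horizontal axis through the centroid using Ī + A·d² with d = y − 3.2106:
  flange: d = -2.5106 cm → contributes +90.5303 cm⁴
  web: d = 2.6894 cm → contributes +176.184 cm⁴
  hole: d = -2.5106 cm → contributes −3.1884 cm⁴
Total I = 263.526 cm⁴.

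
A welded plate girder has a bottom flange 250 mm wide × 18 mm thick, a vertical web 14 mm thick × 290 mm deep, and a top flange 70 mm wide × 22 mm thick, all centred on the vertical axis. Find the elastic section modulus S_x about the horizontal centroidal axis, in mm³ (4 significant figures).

S_x ≈ 7.201 × 10⁵ mm³

Break the section into simple shapes (no overlaps), measuring from the bottom-left corner of the bounding box.
Bottom plate: 250 × 18, A = 4 500 mm², y = 9 mm, Ī = 121 500 mm⁴.
Web plate: 14 × 290, A = 4 060 mm², y = 163 mm, Ī = 28 453 833 mm⁴.
Top plate: 70 × 22, A = 1 540 mm², y = 319 mm, Ī = 62113.3 mm⁴.
Centroid: ȳ = ΣA·y / ΣA = 118.172 mm.
Transfer each piece to the horizontal centroidal axis using Ī + A·d² with d = y − 118.172:
  bottom plate: d = -109.172 mm → contributes +53 755 138 mm⁴
  web plate: d = 44.8277 mm → contributes +36 612 504 mm⁴
  top plate: d = 200.828 mm → contributes +62 173 046 mm⁴
Total I = 152 540 687 mm⁴.
Extreme fibre distance c = 211.828 mm; S = I/c = 720 117 mm³.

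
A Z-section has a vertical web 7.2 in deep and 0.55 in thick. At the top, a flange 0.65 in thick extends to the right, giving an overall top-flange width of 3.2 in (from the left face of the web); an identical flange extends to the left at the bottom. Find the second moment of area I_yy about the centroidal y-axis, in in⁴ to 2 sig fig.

I_yy ≈ 11 in⁴

Break the section into simple shapes (no overlaps), measuring from the bottom-left corner of the bounding box.
Web: 0.55 × 7.2, A = 3.96 in², x = 2.925 in, Ī = 0.09983 in⁴.
Top flange (beyond web): 2.65 × 0.65, A = 1.723 in², x = 4.525 in, Ī = 1.008 in⁴.
Bottom flange (beyond web): 2.65 × 0.65, A = 1.723 in², x = 1.325 in, Ī = 1.008 in⁴.
Centroid: x̄ = ΣA·x / ΣA = 2.925 in.
Transfer each piece to the centroidal y-axis using Ī + A·d² with d = x − 2.925:
  web: d = 0 in → contributes +0.09983 in⁴
  top flange (beyond web): d = 1.6 in → contributes +5.418 in⁴
  bottom flange (beyond web): d = -1.6 in → contributes +5.418 in⁴
Total I = 10.94 in⁴.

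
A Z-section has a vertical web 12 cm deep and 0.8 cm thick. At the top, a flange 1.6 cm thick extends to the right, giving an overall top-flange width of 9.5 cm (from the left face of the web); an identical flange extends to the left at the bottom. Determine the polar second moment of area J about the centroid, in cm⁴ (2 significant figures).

Split into non-overlapping primitives; take the origin at the lower-left of the bounding box.
Web: 0.8 × 12, A = 9.6 cm², y = 6 cm, Ī = 115.2 cm⁴.
Top flange (beyond web): 8.7 × 1.6, A = 13.92 cm², y = 11.2 cm, Ī = 2.97 cm⁴.
Bottom flange (beyond web): 8.7 × 1.6, A = 13.92 cm², y = 0.8 cm, Ī = 2.97 cm⁴.
Centroid: ȳ = ΣA·y / ΣA = 6 cm.
Transfer each piece to the centroidal x-axis using Ī + A·d² with d = y − 6:
  web: d = 0 cm → contributes +115.2 cm⁴
  top flange (beyond web): d = 5.2 cm → contributes +379.4 cm⁴
  bottom flange (beyond web): d = -5.2 cm → contributes +379.4 cm⁴
Total I = 873.9 cm⁴.
For the y-axis: x̄ = 9.1 cm.
Repeating about the centroidal y-axis gives I_y = 804.3 cm⁴.
Polar second moment: J = I_x + I_y = 1 678 cm⁴.

J ≈ 1700 cm⁴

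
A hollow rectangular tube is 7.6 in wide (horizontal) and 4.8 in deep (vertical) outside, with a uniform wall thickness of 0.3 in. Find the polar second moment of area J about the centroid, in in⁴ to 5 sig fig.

Break the section into simple shapes (no overlaps), measuring from the bottom-left corner of the bounding box.
Outer rectangle: 7.6 × 4.8, A = 36.48 in², y = 2.4 in, Ī = 70.0416 in⁴.
Inner void (subtracted): 7 × 4.2, A = 29.4 in², y = 2.4 in, Ī = 43.218 in⁴.
By symmetry the centroid is at mid-height, ȳ = 2.4 in.
All pieces are centred on the centroidal x-axis, so I = ΣĪ (holes subtracted) = 26.8236 in⁴.
Repeating about the centroidal y-axis gives I_y = 55.5404 in⁴.
Polar second moment: J = I_x + I_y = 82.364 in⁴.

J ≈ 82.364 in⁴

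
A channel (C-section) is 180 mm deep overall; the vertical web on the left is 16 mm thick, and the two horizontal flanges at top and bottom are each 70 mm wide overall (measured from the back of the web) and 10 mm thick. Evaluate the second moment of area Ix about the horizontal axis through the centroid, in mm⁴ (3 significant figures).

Decompose the section into non-overlapping parts with the origin at the bottom-left of its bounding rectangle.
Web: 16 × 180, A = 2 880 mm², y = 90 mm, Ī = 7 776 000 mm⁴.
Top flange (beyond web): 54 × 10, A = 540 mm², y = 175 mm, Ī = 4 500 mm⁴.
Bottom flange (beyond web): 54 × 10, A = 540 mm², y = 5 mm, Ī = 4 500 mm⁴.
By symmetry the centroid is at mid-height, ȳ = 90 mm.
Transfer each piece to the horizontal axis through the centroid using Ī + A·d² with d = y − 90:
  web: d = 0 mm → contributes +7 776 000 mm⁴
  top flange (beyond web): d = 85 mm → contributes +3 906 000 mm⁴
  bottom flange (beyond web): d = -85 mm → contributes +3 906 000 mm⁴
Total I = 15 588 000 mm⁴.

Ix ≈ 1.56 × 10⁷ mm⁴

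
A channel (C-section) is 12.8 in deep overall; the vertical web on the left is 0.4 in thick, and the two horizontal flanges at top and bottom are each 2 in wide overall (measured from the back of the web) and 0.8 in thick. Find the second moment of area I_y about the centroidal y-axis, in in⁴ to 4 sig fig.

Decompose the section into non-overlapping parts with the origin at the bottom-left of its bounding rectangle.
Web: 0.4 × 12.8, A = 5.12 in², x = 0.2 in, Ī = 0.0682667 in⁴.
Top flange (beyond web): 1.6 × 0.8, A = 1.28 in², x = 1.2 in, Ī = 0.273067 in⁴.
Bottom flange (beyond web): 1.6 × 0.8, A = 1.28 in², x = 1.2 in, Ī = 0.273067 in⁴.
Centroid: x̄ = ΣA·x / ΣA = 0.533333 in.
Transfer each piece to the centroidal y-axis using Ī + A·d² with d = x − 0.533333:
  web: d = -0.333333 in → contributes +0.637156 in⁴
  top flange (beyond web): d = 0.666667 in → contributes +0.841956 in⁴
  bottom flange (beyond web): d = 0.666667 in → contributes +0.841956 in⁴
Total I = 2.32107 in⁴.

I_y ≈ 2.321 in⁴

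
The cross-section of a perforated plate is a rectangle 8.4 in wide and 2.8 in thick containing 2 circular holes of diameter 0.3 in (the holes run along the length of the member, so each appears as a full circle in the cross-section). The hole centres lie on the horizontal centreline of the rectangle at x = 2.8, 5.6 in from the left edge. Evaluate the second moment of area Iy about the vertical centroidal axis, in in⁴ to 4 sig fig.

Iy ≈ 138.0 in⁴

Decompose the section into non-overlapping parts with the origin at the bottom-left of its bounding rectangle.
Plate: 8.4 × 2.8, A = 23.52 in², x = 4.2 in, Ī = 138.298 in⁴.
Hole 1 (subtracted): ⌀0.3, A = 0.0706858 in², x = 2.8 in, Ī = 0.000397608 in⁴.
Hole 2 (subtracted): ⌀0.3, A = 0.0706858 in², x = 5.6 in, Ī = 0.000397608 in⁴.
By symmetry the centroid is at mid-width, x̄ = 4.2 in.
Transfer each piece to the vertical centroidal axis using Ī + A·d² with d = x − 4.2:
  plate: d = 0 in → contributes +138.298 in⁴
  hole 1: d = -1.4 in → contributes −0.138942 in⁴
  hole 2: d = 1.4 in → contributes −0.138942 in⁴
Total I = 138.02 in⁴.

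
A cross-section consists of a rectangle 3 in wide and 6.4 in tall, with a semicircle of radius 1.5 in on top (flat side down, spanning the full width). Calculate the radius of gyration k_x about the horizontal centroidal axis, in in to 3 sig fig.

k_x ≈ 2.20 in

Break the section into simple shapes (no overlaps), measuring from the bottom-left corner of the bounding box.
Rectangular body: 3 × 6.4, A = 19.2 in², y = 3.2 in, Ī = 65.536 in⁴.
Semicircular cap: semicircle r = 1.5, A = 3.5343 in², y = 7.0366 in, Ī = 0.55564 in⁴.
Centroid: ȳ = ΣA·y / ΣA = 3.7964 in.
Transfer each piece to the horizontal centroidal axis using Ī + A·d² with d = y − 3.7964:
  rectangular body: d = -0.59644 in → contributes +72.366 in⁴
  semicircular cap: d = 3.2402 in → contributes +37.661 in⁴
Total I = 110.03 in⁴.
Radius of gyration: k = √(I/A) = √(110.03 / 22.734) = 2.1999 in.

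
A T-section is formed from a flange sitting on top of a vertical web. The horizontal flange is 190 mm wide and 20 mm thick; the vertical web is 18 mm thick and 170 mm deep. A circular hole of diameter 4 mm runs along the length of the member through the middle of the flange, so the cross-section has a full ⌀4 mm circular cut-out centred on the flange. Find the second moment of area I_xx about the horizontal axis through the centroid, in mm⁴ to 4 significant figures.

Split into non-overlapping primitives; take the origin at the lower-left of the bounding box.
Flange: 190 × 20, A = 3 800 mm², y = 180 mm, Ī = 126 667 mm⁴.
Web: 18 × 170, A = 3 060 mm², y = 85 mm, Ī = 7 369 500 mm⁴.
Hole (subtracted): ⌀4, A = 12.5664 mm², y = 180 mm, Ī = 12.5664 mm⁴.
Centroid: ȳ = ΣA·y / ΣA = 137.546 mm.
Transfer each piece to the horizontal axis through the centroid using Ī + A·d² with d = y − 137.546:
  flange: d = 42.4539 mm → contributes +6 975 522 mm⁴
  web: d = -52.5461 mm → contributes +15 818 456 mm⁴
  hole: d = 42.4539 mm → contributes −22661.3 mm⁴
Total I = 22 771 317 mm⁴.

I_xx ≈ 2.277 × 10⁷ mm⁴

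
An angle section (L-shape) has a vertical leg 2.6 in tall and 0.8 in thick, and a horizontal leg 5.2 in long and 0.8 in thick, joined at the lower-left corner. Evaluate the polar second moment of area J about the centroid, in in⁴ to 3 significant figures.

J ≈ 17.0 in⁴

Treat the section as a set of non-overlapping primitives; coordinates are from the bounding-box lower-left.
Vertical leg: 0.8 × 2.6, A = 2.08 in², y = 1.3 in, Ī = 1.1717 in⁴.
Horizontal leg (remainder): 4.4 × 0.8, A = 3.52 in², y = 0.4 in, Ī = 0.18773 in⁴.
Centroid: ȳ = ΣA·y / ΣA = 0.73429 in.
Transfer each piece to the centroidal x-axis using Ī + A·d² with d = y − 0.73429:
  vertical leg: d = 0.56571 in → contributes +1.8374 in⁴
  horizontal leg (remainder): d = -0.33429 in → contributes +0.58108 in⁴
Total I = 2.4185 in⁴.
For the y-axis: x̄ = 2.0343 in.
Repeating about the centroidal y-axis gives I_y = 14.628 in⁴.
Polar second moment: J = I_x + I_y = 17.047 in⁴.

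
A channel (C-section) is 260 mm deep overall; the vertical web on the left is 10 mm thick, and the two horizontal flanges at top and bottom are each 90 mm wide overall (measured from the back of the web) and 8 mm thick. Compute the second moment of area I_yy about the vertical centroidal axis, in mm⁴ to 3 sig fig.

I_yy ≈ 2.44 × 10⁶ mm⁴

Split into non-overlapping primitives; take the origin at the lower-left of the bounding box.
Web: 10 × 260, A = 2 600 mm², x = 5 mm, Ī = 21 667 mm⁴.
Top flange (beyond web): 80 × 8, A = 640 mm², x = 50 mm, Ī = 341 333 mm⁴.
Bottom flange (beyond web): 80 × 8, A = 640 mm², x = 50 mm, Ī = 341 333 mm⁴.
Centroid: x̄ = ΣA·x / ΣA = 19.845 mm.
Transfer each piece to the vertical centroidal axis using Ī + A·d² with d = x − 19.845:
  web: d = -14.845 mm → contributes +594 667 mm⁴
  top flange (beyond web): d = 30.155 mm → contributes +923 287 mm⁴
  bottom flange (beyond web): d = 30.155 mm → contributes +923 287 mm⁴
Total I = 2 441 241 mm⁴.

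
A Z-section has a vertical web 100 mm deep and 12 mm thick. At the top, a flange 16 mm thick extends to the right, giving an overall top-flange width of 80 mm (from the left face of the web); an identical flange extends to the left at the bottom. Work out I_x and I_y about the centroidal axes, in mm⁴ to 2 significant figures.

Decompose the section into non-overlapping parts with the origin at the bottom-left of its bounding rectangle.
Web: 12 × 100, A = 1 200 mm², y = 50 mm, Ī = 1 000 000 mm⁴.
Top flange (beyond web): 68 × 16, A = 1 088 mm², y = 92 mm, Ī = 23 211 mm⁴.
Bottom flange (beyond web): 68 × 16, A = 1 088 mm², y = 8 mm, Ī = 23 211 mm⁴.
Centroid: ȳ = ΣA·y / ΣA = 50 mm.
Transfer each piece to the centroidal x-axis using Ī + A·d² with d = y − 50:
  web: d = 0 mm → contributes +1 000 000 mm⁴
  top flange (beyond web): d = 42 mm → contributes +1 942 443 mm⁴
  bottom flange (beyond web): d = -42 mm → contributes +1 942 443 mm⁴
Total I = 4 884 885 mm⁴.
For the y-axis: x̄ = 74 mm.
Repeating about the centroidal y-axis gives I_y = 4 334 485 mm⁴.

I_x ≈ 4.9 × 10⁶ mm⁴, I_y ≈ 4.3 × 10⁶ mm⁴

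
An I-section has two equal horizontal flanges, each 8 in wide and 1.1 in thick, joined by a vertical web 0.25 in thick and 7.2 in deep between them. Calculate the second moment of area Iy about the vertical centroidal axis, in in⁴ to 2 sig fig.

Break the section into simple shapes (no overlaps), measuring from the bottom-left corner of the bounding box.
Bottom flange: 8 × 1.1, A = 8.8 in², x = 4 in, Ī = 46.93 in⁴.
Web: 0.25 × 7.2, A = 1.8 in², x = 4 in, Ī = 0.009375 in⁴.
Top flange: 8 × 1.1, A = 8.8 in², x = 4 in, Ī = 46.93 in⁴.
By symmetry the centroid is at mid-width, x̄ = 4 in.
All pieces are centred on the vertical centroidal axis, so I = ΣĪ = 93.88 in⁴.

Iy ≈ 94 in⁴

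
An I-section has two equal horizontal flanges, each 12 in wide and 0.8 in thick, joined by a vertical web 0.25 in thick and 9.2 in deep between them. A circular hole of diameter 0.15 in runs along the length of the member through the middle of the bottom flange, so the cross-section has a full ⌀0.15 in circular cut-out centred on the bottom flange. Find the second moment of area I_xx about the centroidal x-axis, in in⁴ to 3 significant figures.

I_xx ≈ 497 in⁴

Treat the section as a set of non-overlapping primitives; coordinates are from the bounding-box lower-left.
Bottom flange: 12 × 0.8, A = 9.6 in², y = 0.4 in, Ī = 0.512 in⁴.
Web: 0.25 × 9.2, A = 2.3 in², y = 5.4 in, Ī = 16.223 in⁴.
Top flange: 12 × 0.8, A = 9.6 in², y = 10.4 in, Ī = 0.512 in⁴.
Hole (subtracted): ⌀0.15, A = 0.017671 in², y = 0.4 in, Ī = 0.00002485 in⁴.
Centroid: ȳ = ΣA·y / ΣA = 5.4041 in.
Transfer each piece to the centroidal x-axis using Ī + A·d² with d = y − 5.4041:
  bottom flange: d = -5.0041 in → contributes +240.91 in⁴
  web: d = -0.004113 in → contributes +16.223 in⁴
  top flange: d = 4.9959 in → contributes +240.12 in⁴
  hole: d = -5.0041 in → contributes −0.44254 in⁴
Total I = 496.8 in⁴.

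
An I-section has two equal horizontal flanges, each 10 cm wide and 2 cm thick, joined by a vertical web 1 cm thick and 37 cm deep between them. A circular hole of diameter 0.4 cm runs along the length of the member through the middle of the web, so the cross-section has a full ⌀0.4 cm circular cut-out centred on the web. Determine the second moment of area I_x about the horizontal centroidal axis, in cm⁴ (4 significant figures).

Decompose the section into non-overlapping parts with the origin at the bottom-left of its bounding rectangle.
Bottom flange: 10 × 2, A = 20 cm², y = 1 cm, Ī = 6.66667 cm⁴.
Web: 1 × 37, A = 37 cm², y = 20.5 cm, Ī = 4221.08 cm⁴.
Top flange: 10 × 2, A = 20 cm², y = 40 cm, Ī = 6.66667 cm⁴.
Hole (subtracted): ⌀0.4, A = 0.125664 cm², y = 20.5 cm, Ī = 0.00125664 cm⁴.
By symmetry the centroid is at mid-height, ȳ = 20.5 cm.
Transfer each piece to the horizontal centroidal axis using Ī + A·d² with d = y − 20.5:
  bottom flange: d = -19.5 cm → contributes +7611.67 cm⁴
  web: d = 0 cm → contributes +4221.08 cm⁴
  top flange: d = 19.5 cm → contributes +7611.67 cm⁴
  hole: d = 0 cm → contributes −0.00125664 cm⁴
Total I = 19444.4 cm⁴.

I_x ≈ 1.944 × 10⁴ cm⁴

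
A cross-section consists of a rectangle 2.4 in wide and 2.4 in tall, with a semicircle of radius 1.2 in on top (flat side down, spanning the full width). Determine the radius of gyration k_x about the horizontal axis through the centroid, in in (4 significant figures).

k_x ≈ 0.9821 in

Split into non-overlapping primitives; take the origin at the lower-left of the bounding box.
Rectangular body: 2.4 × 2.4, A = 5.76 in², y = 1.2 in, Ī = 2.7648 in⁴.
Semicircular cap: semicircle r = 1.2, A = 2.26195 in², y = 2.9093 in, Ī = 0.227592 in⁴.
Centroid: ȳ = ΣA·y / ΣA = 1.68197 in.
Transfer each piece to the horizontal axis through the centroid using Ī + A·d² with d = y − 1.68197:
  rectangular body: d = -0.48197 in → contributes +4.10282 in⁴
  semicircular cap: d = 1.22733 in → contributes +3.63483 in⁴
Total I = 7.73765 in⁴.
Radius of gyration: k = √(I/A) = √(7.73765 / 8.02195) = 0.98212 in.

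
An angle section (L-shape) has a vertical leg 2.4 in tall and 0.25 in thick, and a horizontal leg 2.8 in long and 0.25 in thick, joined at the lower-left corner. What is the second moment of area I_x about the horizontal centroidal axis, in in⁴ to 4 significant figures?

I_x ≈ 0.6485 in⁴

Split into non-overlapping primitives; take the origin at the lower-left of the bounding box.
Vertical leg: 0.25 × 2.4, A = 0.6 in², y = 1.2 in, Ī = 0.288 in⁴.
Horizontal leg (remainder): 2.55 × 0.25, A = 0.6375 in², y = 0.125 in, Ī = 0.00332031 in⁴.
Centroid: ȳ = ΣA·y / ΣA = 0.646212 in.
Transfer each piece to the horizontal centroidal axis using Ī + A·d² with d = y − 0.646212:
  vertical leg: d = 0.553788 in → contributes +0.472009 in⁴
  horizontal leg (remainder): d = -0.521212 in → contributes +0.176505 in⁴
Total I = 0.648513 in⁴.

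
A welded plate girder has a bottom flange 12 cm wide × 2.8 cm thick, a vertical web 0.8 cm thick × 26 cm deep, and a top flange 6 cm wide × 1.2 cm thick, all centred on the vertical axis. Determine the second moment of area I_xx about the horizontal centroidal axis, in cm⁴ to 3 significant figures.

I_xx ≈ 7080 cm⁴

Split into non-overlapping primitives; take the origin at the lower-left of the bounding box.
Bottom plate: 12 × 2.8, A = 33.6 cm², y = 1.4 cm, Ī = 21.952 cm⁴.
Web plate: 0.8 × 26, A = 20.8 cm², y = 15.8 cm, Ī = 1171.7 cm⁴.
Top plate: 6 × 1.2, A = 7.2 cm², y = 29.4 cm, Ī = 0.864 cm⁴.
Centroid: ȳ = ΣA·y / ΣA = 9.5351 cm.
Transfer each piece to the horizontal centroidal axis using Ī + A·d² with d = y − 9.5351:
  bottom plate: d = -8.1351 cm → contributes +2245.6 cm⁴
  web plate: d = 6.2649 cm → contributes +1988.1 cm⁴
  top plate: d = 19.865 cm → contributes +2842.1 cm⁴
Total I = 7075.8 cm⁴.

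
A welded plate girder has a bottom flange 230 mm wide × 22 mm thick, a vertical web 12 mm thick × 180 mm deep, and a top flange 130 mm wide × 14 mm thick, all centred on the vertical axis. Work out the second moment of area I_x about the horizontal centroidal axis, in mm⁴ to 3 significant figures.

Split into non-overlapping primitives; take the origin at the lower-left of the bounding box.
Bottom plate: 230 × 22, A = 5 060 mm², y = 11 mm, Ī = 204 087 mm⁴.
Web plate: 12 × 180, A = 2 160 mm², y = 112 mm, Ī = 5 832 000 mm⁴.
Top plate: 130 × 14, A = 1 820 mm², y = 209 mm, Ī = 29 727 mm⁴.
Centroid: ȳ = ΣA·y / ΣA = 74.996 mm.
Transfer each piece to the horizontal centroidal axis using Ī + A·d² with d = y − 74.996:
  bottom plate: d = -63.996 mm → contributes +20 926 981 mm⁴
  web plate: d = 37.004 mm → contributes +8 789 747 mm⁴
  top plate: d = 134 mm → contributes +32 711 805 mm⁴
Total I = 62 428 533 mm⁴.

I_x ≈ 6.24 × 10⁷ mm⁴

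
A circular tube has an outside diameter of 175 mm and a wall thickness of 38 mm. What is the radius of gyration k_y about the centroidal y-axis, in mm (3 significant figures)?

k_y ≈ 50.3 mm

Split into non-overlapping primitives; take the origin at the lower-left of the bounding box.
Outer circle: ⌀175, A = 24 053 mm², x = 87.5 mm, Ī = 46 038 598 mm⁴.
Bore (subtracted): ⌀99, A = 7697.7 mm², x = 87.5 mm, Ī = 4 715 315 mm⁴.
By symmetry the centroid is at mid-width, x̄ = 87.5 mm.
All pieces are centred on the centroidal y-axis, so I = ΣĪ (holes subtracted) = 41 323 284 mm⁴.
Radius of gyration: k = √(I/A) = √(41 323 284 / 16 355) = 50.266 mm.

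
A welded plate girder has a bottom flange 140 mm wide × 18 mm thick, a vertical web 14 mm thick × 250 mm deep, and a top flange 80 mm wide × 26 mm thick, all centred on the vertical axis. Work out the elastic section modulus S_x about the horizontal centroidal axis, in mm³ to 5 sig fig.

S_x ≈ 6.5474 × 10⁵ mm³

Treat the section as a set of non-overlapping primitives; coordinates are from the bounding-box lower-left.
Bottom plate: 140 × 18, A = 2 520 mm², y = 9 mm, Ī = 68 040 mm⁴.
Web plate: 14 × 250, A = 3 500 mm², y = 143 mm, Ī = 18 229 167 mm⁴.
Top plate: 80 × 26, A = 2 080 mm², y = 281 mm, Ī = 117173.3 mm⁴.
Centroid: ȳ = ΣA·y / ΣA = 136.7481 mm.
Transfer each piece to the horizontal centroidal axis using Ī + A·d² with d = y − 136.7481:
  bottom plate: d = -127.7481 mm → contributes +41 193 405 mm⁴
  web plate: d = 6.251852 mm → contributes +18 365 966 mm⁴
  top plate: d = 144.2519 mm → contributes +43 399 055 mm⁴
Total I = 102 958 426 mm⁴.
Extreme fibre distance c = 157.2519 mm; S = I/c = 654735.9 mm³.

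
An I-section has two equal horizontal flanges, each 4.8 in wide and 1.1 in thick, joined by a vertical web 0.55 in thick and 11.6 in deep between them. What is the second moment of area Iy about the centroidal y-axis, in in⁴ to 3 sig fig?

Decompose the section into non-overlapping parts with the origin at the bottom-left of its bounding rectangle.
Bottom flange: 4.8 × 1.1, A = 5.28 in², x = 2.4 in, Ī = 10.138 in⁴.
Web: 0.55 × 11.6, A = 6.38 in², x = 2.4 in, Ī = 0.16083 in⁴.
Top flange: 4.8 × 1.1, A = 5.28 in², x = 2.4 in, Ī = 10.138 in⁴.
By symmetry the centroid is at mid-width, x̄ = 2.4 in.
All pieces are centred on the centroidal y-axis, so I = ΣĪ = 20.436 in⁴.

Iy ≈ 20.4 in⁴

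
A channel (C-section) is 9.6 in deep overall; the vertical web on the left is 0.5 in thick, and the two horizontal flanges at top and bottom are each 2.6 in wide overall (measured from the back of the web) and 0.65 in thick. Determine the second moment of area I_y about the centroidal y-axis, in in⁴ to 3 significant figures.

Split into non-overlapping primitives; take the origin at the lower-left of the bounding box.
Web: 0.5 × 9.6, A = 4.8 in², x = 0.25 in, Ī = 0.1 in⁴.
Top flange (beyond web): 2.1 × 0.65, A = 1.365 in², x = 1.55 in, Ī = 0.50164 in⁴.
Bottom flange (beyond web): 2.1 × 0.65, A = 1.365 in², x = 1.55 in, Ī = 0.50164 in⁴.
Centroid: x̄ = ΣA·x / ΣA = 0.72131 in.
Transfer each piece to the centroidal y-axis using Ī + A·d² with d = x − 0.72131:
  web: d = -0.47131 in → contributes +1.1663 in⁴
  top flange (beyond web): d = 0.82869 in → contributes +1.439 in⁴
  bottom flange (beyond web): d = 0.82869 in → contributes +1.439 in⁴
Total I = 4.0443 in⁴.

I_y ≈ 4.04 in⁴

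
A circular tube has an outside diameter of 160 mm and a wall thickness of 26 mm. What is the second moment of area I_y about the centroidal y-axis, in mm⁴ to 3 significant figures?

I_y ≈ 2.55 × 10⁷ mm⁴

Decompose the section into non-overlapping parts with the origin at the bottom-left of its bounding rectangle.
Outer circle: ⌀160, A = 20 106 mm², x = 80 mm, Ī = 32 169 909 mm⁴.
Bore (subtracted): ⌀108, A = 9160.9 mm², x = 80 mm, Ī = 6 678 285 mm⁴.
By symmetry the centroid is at mid-width, x̄ = 80 mm.
All pieces are centred on the centroidal y-axis, so I = ΣĪ (holes subtracted) = 25 491 624 mm⁴.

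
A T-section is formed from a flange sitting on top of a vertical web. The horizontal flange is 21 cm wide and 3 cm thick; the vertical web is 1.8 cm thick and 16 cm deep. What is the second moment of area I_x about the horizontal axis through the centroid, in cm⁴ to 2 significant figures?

Decompose the section into non-overlapping parts with the origin at the bottom-left of its bounding rectangle.
Flange: 21 × 3, A = 63 cm², y = 17.5 cm, Ī = 47.25 cm⁴.
Web: 1.8 × 16, A = 28.8 cm², y = 8 cm, Ī = 614.4 cm⁴.
Centroid: ȳ = ΣA·y / ΣA = 14.52 cm.
Transfer each piece to the horizontal axis through the centroid using Ī + A·d² with d = y − 14.52:
  flange: d = 2.98 cm → contributes +606.9 cm⁴
  web: d = -6.52 cm → contributes +1 839 cm⁴
Total I = 2 445 cm⁴.

I_x ≈ 2400 cm⁴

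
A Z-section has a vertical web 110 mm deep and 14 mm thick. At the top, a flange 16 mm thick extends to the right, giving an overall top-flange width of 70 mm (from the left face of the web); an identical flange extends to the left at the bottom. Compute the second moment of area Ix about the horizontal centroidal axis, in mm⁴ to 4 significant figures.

Treat the section as a set of non-overlapping primitives; coordinates are from the bounding-box lower-left.
Web: 14 × 110, A = 1 540 mm², y = 55 mm, Ī = 1 552 833 mm⁴.
Top flange (beyond web): 56 × 16, A = 896 mm², y = 102 mm, Ī = 19114.7 mm⁴.
Bottom flange (beyond web): 56 × 16, A = 896 mm², y = 8 mm, Ī = 19114.7 mm⁴.
Centroid: ȳ = ΣA·y / ΣA = 55 mm.
Transfer each piece to the horizontal centroidal axis using Ī + A·d² with d = y − 55:
  web: d = 0 mm → contributes +1 552 833 mm⁴
  top flange (beyond web): d = 47 mm → contributes +1 998 379 mm⁴
  bottom flange (beyond web): d = -47 mm → contributes +1 998 379 mm⁴
Total I = 5 549 591 mm⁴.

Ix ≈ 5.550 × 10⁶ mm⁴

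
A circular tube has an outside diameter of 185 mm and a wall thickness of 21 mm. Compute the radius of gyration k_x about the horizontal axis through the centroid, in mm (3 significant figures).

Decompose the section into non-overlapping parts with the origin at the bottom-left of its bounding rectangle.
Outer circle: ⌀185, A = 26 880 mm², y = 92.5 mm, Ī = 57 498 539 mm⁴.
Bore (subtracted): ⌀143, A = 16 061 mm², y = 92.5 mm, Ī = 20 526 460 mm⁴.
By symmetry the centroid is at mid-height, ȳ = 92.5 mm.
All pieces are centred on the horizontal axis through the centroid, so I = ΣĪ (holes subtracted) = 36 972 080 mm⁴.
Radius of gyration: k = √(I/A) = √(36 972 080 / 10 820) = 58.456 mm.

k_x ≈ 58.5 mm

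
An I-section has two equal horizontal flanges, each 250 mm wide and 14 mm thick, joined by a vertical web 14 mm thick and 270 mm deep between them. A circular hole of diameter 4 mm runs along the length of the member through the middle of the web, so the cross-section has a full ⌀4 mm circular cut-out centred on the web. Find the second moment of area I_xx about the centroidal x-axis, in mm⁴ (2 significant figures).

Decompose the section into non-overlapping parts with the origin at the bottom-left of its bounding rectangle.
Bottom flange: 250 × 14, A = 3 500 mm², y = 7 mm, Ī = 57 167 mm⁴.
Web: 14 × 270, A = 3 780 mm², y = 149 mm, Ī = 22 963 500 mm⁴.
Top flange: 250 × 14, A = 3 500 mm², y = 291 mm, Ī = 57 167 mm⁴.
Hole (subtracted): ⌀4, A = 12.57 mm², y = 149 mm, Ī = 12.57 mm⁴.
By symmetry the centroid is at mid-height, ȳ = 149 mm.
Transfer each piece to the centroidal x-axis using Ī + A·d² with d = y − 149:
  bottom flange: d = -142 mm → contributes +70 631 167 mm⁴
  web: d = 0 mm → contributes +22 963 500 mm⁴
  top flange: d = 142 mm → contributes +70 631 167 mm⁴
  hole: d = 0 mm → contributes −12.57 mm⁴
Total I = 164 225 821 mm⁴.

I_xx ≈ 1.6 × 10⁸ mm⁴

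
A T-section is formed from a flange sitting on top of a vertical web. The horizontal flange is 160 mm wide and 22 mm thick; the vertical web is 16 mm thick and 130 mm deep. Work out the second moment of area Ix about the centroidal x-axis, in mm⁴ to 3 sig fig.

Treat the section as a set of non-overlapping primitives; coordinates are from the bounding-box lower-left.
Flange: 160 × 22, A = 3 520 mm², y = 141 mm, Ī = 141 973 mm⁴.
Web: 16 × 130, A = 2 080 mm², y = 65 mm, Ī = 2 929 333 mm⁴.
Centroid: ȳ = ΣA·y / ΣA = 112.77 mm.
Transfer each piece to the centroidal x-axis using Ī + A·d² with d = y − 112.77:
  flange: d = 28.229 mm → contributes +2 946 893 mm⁴
  web: d = -47.771 mm → contributes +7 676 121 mm⁴
Total I = 10 623 014 mm⁴.

Ix ≈ 1.06 × 10⁷ mm⁴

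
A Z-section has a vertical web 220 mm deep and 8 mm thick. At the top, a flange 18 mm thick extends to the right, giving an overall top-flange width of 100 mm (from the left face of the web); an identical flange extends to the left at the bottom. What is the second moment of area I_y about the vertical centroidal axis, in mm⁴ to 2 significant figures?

I_y ≈ 1.1 × 10⁷ mm⁴

Break the section into simple shapes (no overlaps), measuring from the bottom-left corner of the bounding box.
Web: 8 × 220, A = 1 760 mm², x = 96 mm, Ī = 9 387 mm⁴.
Top flange (beyond web): 92 × 18, A = 1 656 mm², x = 146 mm, Ī = 1 168 032 mm⁴.
Bottom flange (beyond web): 92 × 18, A = 1 656 mm², x = 46 mm, Ī = 1 168 032 mm⁴.
Centroid: x̄ = ΣA·x / ΣA = 96 mm.
Transfer each piece to the vertical centroidal axis using Ī + A·d² with d = x − 96:
  web: d = 0 mm → contributes +9 387 mm⁴
  top flange (beyond web): d = 50 mm → contributes +5 308 032 mm⁴
  bottom flange (beyond web): d = -50 mm → contributes +5 308 032 mm⁴
Total I = 10 625 451 mm⁴.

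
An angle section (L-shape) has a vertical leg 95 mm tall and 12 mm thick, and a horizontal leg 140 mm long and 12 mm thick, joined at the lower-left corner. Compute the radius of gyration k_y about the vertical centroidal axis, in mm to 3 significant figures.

Split into non-overlapping primitives; take the origin at the lower-left of the bounding box.
Vertical leg: 12 × 95, A = 1 140 mm², x = 6 mm, Ī = 13 680 mm⁴.
Horizontal leg (remainder): 128 × 12, A = 1 536 mm², x = 76 mm, Ī = 2 097 152 mm⁴.
Centroid: x̄ = ΣA·x / ΣA = 46.179 mm.
Transfer each piece to the vertical centroidal axis using Ī + A·d² with d = x − 46.179:
  vertical leg: d = -40.179 mm → contributes +1 854 075 mm⁴
  horizontal leg (remainder): d = 29.821 mm → contributes +3 463 070 mm⁴
Total I = 5 317 146 mm⁴.
Radius of gyration: k = √(I/A) = √(5 317 146 / 2 676) = 44.576 mm.

k_y ≈ 44.6 mm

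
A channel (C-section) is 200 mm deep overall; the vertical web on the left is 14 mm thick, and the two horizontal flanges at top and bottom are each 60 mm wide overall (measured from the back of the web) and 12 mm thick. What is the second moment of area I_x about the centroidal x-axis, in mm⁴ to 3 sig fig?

I_x ≈ 1.91 × 10⁷ mm⁴

Decompose the section into non-overlapping parts with the origin at the bottom-left of its bounding rectangle.
Web: 14 × 200, A = 2 800 mm², y = 100 mm, Ī = 9 333 333 mm⁴.
Top flange (beyond web): 46 × 12, A = 552 mm², y = 194 mm, Ī = 6 624 mm⁴.
Bottom flange (beyond web): 46 × 12, A = 552 mm², y = 6 mm, Ī = 6 624 mm⁴.
By symmetry the centroid is at mid-height, ȳ = 100 mm.
Transfer each piece to the centroidal x-axis using Ī + A·d² with d = y − 100:
  web: d = 0 mm → contributes +9 333 333 mm⁴
  top flange (beyond web): d = 94 mm → contributes +4 884 096 mm⁴
  bottom flange (beyond web): d = -94 mm → contributes +4 884 096 mm⁴
Total I = 19 101 525 mm⁴.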